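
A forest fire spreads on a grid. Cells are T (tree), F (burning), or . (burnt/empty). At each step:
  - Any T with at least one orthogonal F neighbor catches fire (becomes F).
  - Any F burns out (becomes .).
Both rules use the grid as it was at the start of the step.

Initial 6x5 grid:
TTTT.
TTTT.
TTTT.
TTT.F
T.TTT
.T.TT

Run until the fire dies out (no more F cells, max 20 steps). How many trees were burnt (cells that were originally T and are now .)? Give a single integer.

Answer: 21

Derivation:
Step 1: +1 fires, +1 burnt (F count now 1)
Step 2: +2 fires, +1 burnt (F count now 2)
Step 3: +2 fires, +2 burnt (F count now 2)
Step 4: +1 fires, +2 burnt (F count now 1)
Step 5: +2 fires, +1 burnt (F count now 2)
Step 6: +4 fires, +2 burnt (F count now 4)
Step 7: +5 fires, +4 burnt (F count now 5)
Step 8: +3 fires, +5 burnt (F count now 3)
Step 9: +1 fires, +3 burnt (F count now 1)
Step 10: +0 fires, +1 burnt (F count now 0)
Fire out after step 10
Initially T: 22, now '.': 29
Total burnt (originally-T cells now '.'): 21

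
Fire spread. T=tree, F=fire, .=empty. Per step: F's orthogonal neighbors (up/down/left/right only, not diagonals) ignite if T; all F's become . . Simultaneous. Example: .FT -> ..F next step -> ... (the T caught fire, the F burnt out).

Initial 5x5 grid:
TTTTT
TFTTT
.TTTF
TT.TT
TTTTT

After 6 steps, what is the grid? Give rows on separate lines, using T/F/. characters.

Step 1: 7 trees catch fire, 2 burn out
  TFTTT
  F.FTF
  .FTF.
  TT.TF
  TTTTT
Step 2: 8 trees catch fire, 7 burn out
  F.FTF
  ...F.
  ..F..
  TF.F.
  TTTTF
Step 3: 4 trees catch fire, 8 burn out
  ...F.
  .....
  .....
  F....
  TFTF.
Step 4: 2 trees catch fire, 4 burn out
  .....
  .....
  .....
  .....
  F.F..
Step 5: 0 trees catch fire, 2 burn out
  .....
  .....
  .....
  .....
  .....
Step 6: 0 trees catch fire, 0 burn out
  .....
  .....
  .....
  .....
  .....

.....
.....
.....
.....
.....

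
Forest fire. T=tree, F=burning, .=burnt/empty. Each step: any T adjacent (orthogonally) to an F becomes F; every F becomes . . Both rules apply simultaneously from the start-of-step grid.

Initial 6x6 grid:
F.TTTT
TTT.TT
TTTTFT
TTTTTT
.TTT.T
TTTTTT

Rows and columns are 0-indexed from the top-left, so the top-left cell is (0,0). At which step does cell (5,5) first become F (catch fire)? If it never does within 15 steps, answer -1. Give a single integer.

Step 1: cell (5,5)='T' (+5 fires, +2 burnt)
Step 2: cell (5,5)='T' (+7 fires, +5 burnt)
Step 3: cell (5,5)='T' (+8 fires, +7 burnt)
Step 4: cell (5,5)='F' (+5 fires, +8 burnt)
  -> target ignites at step 4
Step 5: cell (5,5)='.' (+3 fires, +5 burnt)
Step 6: cell (5,5)='.' (+1 fires, +3 burnt)
Step 7: cell (5,5)='.' (+1 fires, +1 burnt)
Step 8: cell (5,5)='.' (+0 fires, +1 burnt)
  fire out at step 8

4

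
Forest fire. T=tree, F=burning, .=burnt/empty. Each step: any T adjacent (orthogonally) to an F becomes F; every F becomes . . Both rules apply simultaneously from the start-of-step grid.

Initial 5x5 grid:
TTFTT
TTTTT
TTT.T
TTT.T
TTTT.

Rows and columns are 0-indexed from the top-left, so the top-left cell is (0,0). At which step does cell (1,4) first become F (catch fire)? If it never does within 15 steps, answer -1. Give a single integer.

Step 1: cell (1,4)='T' (+3 fires, +1 burnt)
Step 2: cell (1,4)='T' (+5 fires, +3 burnt)
Step 3: cell (1,4)='F' (+4 fires, +5 burnt)
  -> target ignites at step 3
Step 4: cell (1,4)='.' (+4 fires, +4 burnt)
Step 5: cell (1,4)='.' (+4 fires, +4 burnt)
Step 6: cell (1,4)='.' (+1 fires, +4 burnt)
Step 7: cell (1,4)='.' (+0 fires, +1 burnt)
  fire out at step 7

3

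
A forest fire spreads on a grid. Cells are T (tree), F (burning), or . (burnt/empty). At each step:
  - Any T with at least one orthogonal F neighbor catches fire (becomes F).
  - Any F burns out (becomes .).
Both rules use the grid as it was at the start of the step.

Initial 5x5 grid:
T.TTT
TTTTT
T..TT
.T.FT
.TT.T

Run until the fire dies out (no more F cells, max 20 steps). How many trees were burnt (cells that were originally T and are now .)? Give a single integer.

Step 1: +2 fires, +1 burnt (F count now 2)
Step 2: +3 fires, +2 burnt (F count now 3)
Step 3: +3 fires, +3 burnt (F count now 3)
Step 4: +3 fires, +3 burnt (F count now 3)
Step 5: +1 fires, +3 burnt (F count now 1)
Step 6: +2 fires, +1 burnt (F count now 2)
Step 7: +0 fires, +2 burnt (F count now 0)
Fire out after step 7
Initially T: 17, now '.': 22
Total burnt (originally-T cells now '.'): 14

Answer: 14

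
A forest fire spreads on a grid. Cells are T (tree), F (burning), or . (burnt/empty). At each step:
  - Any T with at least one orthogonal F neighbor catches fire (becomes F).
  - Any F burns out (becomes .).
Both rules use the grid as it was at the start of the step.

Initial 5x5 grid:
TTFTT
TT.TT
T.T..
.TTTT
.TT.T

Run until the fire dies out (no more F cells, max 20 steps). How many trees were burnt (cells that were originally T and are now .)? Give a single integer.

Step 1: +2 fires, +1 burnt (F count now 2)
Step 2: +4 fires, +2 burnt (F count now 4)
Step 3: +2 fires, +4 burnt (F count now 2)
Step 4: +1 fires, +2 burnt (F count now 1)
Step 5: +0 fires, +1 burnt (F count now 0)
Fire out after step 5
Initially T: 17, now '.': 17
Total burnt (originally-T cells now '.'): 9

Answer: 9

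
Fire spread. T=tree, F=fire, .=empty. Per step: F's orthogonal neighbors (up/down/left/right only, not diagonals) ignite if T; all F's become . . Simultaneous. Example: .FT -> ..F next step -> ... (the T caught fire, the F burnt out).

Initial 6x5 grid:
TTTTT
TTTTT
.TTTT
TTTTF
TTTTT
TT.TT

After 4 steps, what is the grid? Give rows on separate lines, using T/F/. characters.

Step 1: 3 trees catch fire, 1 burn out
  TTTTT
  TTTTT
  .TTTF
  TTTF.
  TTTTF
  TT.TT
Step 2: 5 trees catch fire, 3 burn out
  TTTTT
  TTTTF
  .TTF.
  TTF..
  TTTF.
  TT.TF
Step 3: 6 trees catch fire, 5 burn out
  TTTTF
  TTTF.
  .TF..
  TF...
  TTF..
  TT.F.
Step 4: 5 trees catch fire, 6 burn out
  TTTF.
  TTF..
  .F...
  F....
  TF...
  TT...

TTTF.
TTF..
.F...
F....
TF...
TT...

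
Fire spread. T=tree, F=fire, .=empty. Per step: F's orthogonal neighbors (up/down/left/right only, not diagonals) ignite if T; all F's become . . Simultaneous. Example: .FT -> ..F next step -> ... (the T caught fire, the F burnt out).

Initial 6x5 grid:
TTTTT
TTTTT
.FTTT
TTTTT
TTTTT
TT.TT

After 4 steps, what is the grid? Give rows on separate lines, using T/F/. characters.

Step 1: 3 trees catch fire, 1 burn out
  TTTTT
  TFTTT
  ..FTT
  TFTTT
  TTTTT
  TT.TT
Step 2: 7 trees catch fire, 3 burn out
  TFTTT
  F.FTT
  ...FT
  F.FTT
  TFTTT
  TT.TT
Step 3: 8 trees catch fire, 7 burn out
  F.FTT
  ...FT
  ....F
  ...FT
  F.FTT
  TF.TT
Step 4: 5 trees catch fire, 8 burn out
  ...FT
  ....F
  .....
  ....F
  ...FT
  F..TT

...FT
....F
.....
....F
...FT
F..TT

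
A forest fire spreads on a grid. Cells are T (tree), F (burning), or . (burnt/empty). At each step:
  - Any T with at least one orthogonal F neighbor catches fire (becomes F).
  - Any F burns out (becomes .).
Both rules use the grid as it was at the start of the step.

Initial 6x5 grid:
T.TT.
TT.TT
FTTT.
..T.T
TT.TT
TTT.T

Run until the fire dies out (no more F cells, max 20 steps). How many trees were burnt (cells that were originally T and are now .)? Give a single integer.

Step 1: +2 fires, +1 burnt (F count now 2)
Step 2: +3 fires, +2 burnt (F count now 3)
Step 3: +2 fires, +3 burnt (F count now 2)
Step 4: +1 fires, +2 burnt (F count now 1)
Step 5: +2 fires, +1 burnt (F count now 2)
Step 6: +1 fires, +2 burnt (F count now 1)
Step 7: +0 fires, +1 burnt (F count now 0)
Fire out after step 7
Initially T: 20, now '.': 21
Total burnt (originally-T cells now '.'): 11

Answer: 11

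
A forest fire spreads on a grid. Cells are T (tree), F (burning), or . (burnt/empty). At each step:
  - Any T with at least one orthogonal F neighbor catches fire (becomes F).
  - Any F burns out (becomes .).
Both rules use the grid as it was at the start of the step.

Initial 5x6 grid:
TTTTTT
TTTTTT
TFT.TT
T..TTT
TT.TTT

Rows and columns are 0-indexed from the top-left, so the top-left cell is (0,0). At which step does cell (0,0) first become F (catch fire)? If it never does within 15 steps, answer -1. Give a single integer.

Step 1: cell (0,0)='T' (+3 fires, +1 burnt)
Step 2: cell (0,0)='T' (+4 fires, +3 burnt)
Step 3: cell (0,0)='F' (+4 fires, +4 burnt)
  -> target ignites at step 3
Step 4: cell (0,0)='.' (+3 fires, +4 burnt)
Step 5: cell (0,0)='.' (+3 fires, +3 burnt)
Step 6: cell (0,0)='.' (+3 fires, +3 burnt)
Step 7: cell (0,0)='.' (+3 fires, +3 burnt)
Step 8: cell (0,0)='.' (+2 fires, +3 burnt)
Step 9: cell (0,0)='.' (+0 fires, +2 burnt)
  fire out at step 9

3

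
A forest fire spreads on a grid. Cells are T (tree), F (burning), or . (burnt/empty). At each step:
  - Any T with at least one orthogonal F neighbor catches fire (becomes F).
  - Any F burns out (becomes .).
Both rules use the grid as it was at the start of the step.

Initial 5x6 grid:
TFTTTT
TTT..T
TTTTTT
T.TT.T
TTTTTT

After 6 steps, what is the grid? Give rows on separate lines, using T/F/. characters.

Step 1: 3 trees catch fire, 1 burn out
  F.FTTT
  TFT..T
  TTTTTT
  T.TT.T
  TTTTTT
Step 2: 4 trees catch fire, 3 burn out
  ...FTT
  F.F..T
  TFTTTT
  T.TT.T
  TTTTTT
Step 3: 3 trees catch fire, 4 burn out
  ....FT
  .....T
  F.FTTT
  T.TT.T
  TTTTTT
Step 4: 4 trees catch fire, 3 burn out
  .....F
  .....T
  ...FTT
  F.FT.T
  TTTTTT
Step 5: 5 trees catch fire, 4 burn out
  ......
  .....F
  ....FT
  ...F.T
  FTFTTT
Step 6: 3 trees catch fire, 5 burn out
  ......
  ......
  .....F
  .....T
  .F.FTT

......
......
.....F
.....T
.F.FTT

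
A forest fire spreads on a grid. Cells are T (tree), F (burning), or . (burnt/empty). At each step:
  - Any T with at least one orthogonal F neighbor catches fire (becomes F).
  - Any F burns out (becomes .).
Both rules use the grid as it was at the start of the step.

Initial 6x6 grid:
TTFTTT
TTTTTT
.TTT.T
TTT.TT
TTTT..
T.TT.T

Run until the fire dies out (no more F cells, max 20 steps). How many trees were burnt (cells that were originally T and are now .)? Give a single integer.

Step 1: +3 fires, +1 burnt (F count now 3)
Step 2: +5 fires, +3 burnt (F count now 5)
Step 3: +6 fires, +5 burnt (F count now 6)
Step 4: +3 fires, +6 burnt (F count now 3)
Step 5: +5 fires, +3 burnt (F count now 5)
Step 6: +3 fires, +5 burnt (F count now 3)
Step 7: +2 fires, +3 burnt (F count now 2)
Step 8: +0 fires, +2 burnt (F count now 0)
Fire out after step 8
Initially T: 28, now '.': 35
Total burnt (originally-T cells now '.'): 27

Answer: 27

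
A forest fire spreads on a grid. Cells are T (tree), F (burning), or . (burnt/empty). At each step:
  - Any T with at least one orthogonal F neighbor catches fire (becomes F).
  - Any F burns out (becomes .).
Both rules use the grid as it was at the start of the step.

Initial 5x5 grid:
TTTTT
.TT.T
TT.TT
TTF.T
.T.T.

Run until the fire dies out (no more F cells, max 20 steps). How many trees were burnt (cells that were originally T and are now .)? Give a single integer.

Answer: 16

Derivation:
Step 1: +1 fires, +1 burnt (F count now 1)
Step 2: +3 fires, +1 burnt (F count now 3)
Step 3: +2 fires, +3 burnt (F count now 2)
Step 4: +2 fires, +2 burnt (F count now 2)
Step 5: +2 fires, +2 burnt (F count now 2)
Step 6: +1 fires, +2 burnt (F count now 1)
Step 7: +1 fires, +1 burnt (F count now 1)
Step 8: +1 fires, +1 burnt (F count now 1)
Step 9: +1 fires, +1 burnt (F count now 1)
Step 10: +2 fires, +1 burnt (F count now 2)
Step 11: +0 fires, +2 burnt (F count now 0)
Fire out after step 11
Initially T: 17, now '.': 24
Total burnt (originally-T cells now '.'): 16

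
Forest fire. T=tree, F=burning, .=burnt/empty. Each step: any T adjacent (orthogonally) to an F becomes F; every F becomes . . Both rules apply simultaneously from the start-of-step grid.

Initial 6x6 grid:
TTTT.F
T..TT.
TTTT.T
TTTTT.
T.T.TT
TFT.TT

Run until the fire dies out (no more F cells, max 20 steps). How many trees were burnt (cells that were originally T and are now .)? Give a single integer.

Answer: 24

Derivation:
Step 1: +2 fires, +2 burnt (F count now 2)
Step 2: +2 fires, +2 burnt (F count now 2)
Step 3: +2 fires, +2 burnt (F count now 2)
Step 4: +4 fires, +2 burnt (F count now 4)
Step 5: +4 fires, +4 burnt (F count now 4)
Step 6: +3 fires, +4 burnt (F count now 3)
Step 7: +5 fires, +3 burnt (F count now 5)
Step 8: +2 fires, +5 burnt (F count now 2)
Step 9: +0 fires, +2 burnt (F count now 0)
Fire out after step 9
Initially T: 25, now '.': 35
Total burnt (originally-T cells now '.'): 24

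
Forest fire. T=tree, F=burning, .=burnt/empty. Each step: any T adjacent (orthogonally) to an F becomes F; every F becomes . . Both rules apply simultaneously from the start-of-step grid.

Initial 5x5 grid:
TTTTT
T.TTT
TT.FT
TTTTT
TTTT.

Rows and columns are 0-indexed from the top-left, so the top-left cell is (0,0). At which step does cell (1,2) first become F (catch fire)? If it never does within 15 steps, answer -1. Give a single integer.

Step 1: cell (1,2)='T' (+3 fires, +1 burnt)
Step 2: cell (1,2)='F' (+6 fires, +3 burnt)
  -> target ignites at step 2
Step 3: cell (1,2)='.' (+4 fires, +6 burnt)
Step 4: cell (1,2)='.' (+4 fires, +4 burnt)
Step 5: cell (1,2)='.' (+3 fires, +4 burnt)
Step 6: cell (1,2)='.' (+1 fires, +3 burnt)
Step 7: cell (1,2)='.' (+0 fires, +1 burnt)
  fire out at step 7

2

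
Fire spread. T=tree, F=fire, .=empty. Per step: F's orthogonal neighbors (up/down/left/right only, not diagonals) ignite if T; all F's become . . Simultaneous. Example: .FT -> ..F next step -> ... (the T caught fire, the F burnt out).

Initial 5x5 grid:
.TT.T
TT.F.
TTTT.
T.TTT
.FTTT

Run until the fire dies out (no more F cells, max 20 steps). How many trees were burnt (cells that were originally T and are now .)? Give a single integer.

Answer: 15

Derivation:
Step 1: +2 fires, +2 burnt (F count now 2)
Step 2: +4 fires, +2 burnt (F count now 4)
Step 3: +3 fires, +4 burnt (F count now 3)
Step 4: +2 fires, +3 burnt (F count now 2)
Step 5: +3 fires, +2 burnt (F count now 3)
Step 6: +1 fires, +3 burnt (F count now 1)
Step 7: +0 fires, +1 burnt (F count now 0)
Fire out after step 7
Initially T: 16, now '.': 24
Total burnt (originally-T cells now '.'): 15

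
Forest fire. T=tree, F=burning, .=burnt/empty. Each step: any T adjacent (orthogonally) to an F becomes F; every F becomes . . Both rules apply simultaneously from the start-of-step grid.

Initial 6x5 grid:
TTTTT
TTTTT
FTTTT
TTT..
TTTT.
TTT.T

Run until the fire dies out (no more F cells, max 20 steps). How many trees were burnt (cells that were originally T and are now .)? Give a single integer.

Answer: 24

Derivation:
Step 1: +3 fires, +1 burnt (F count now 3)
Step 2: +5 fires, +3 burnt (F count now 5)
Step 3: +6 fires, +5 burnt (F count now 6)
Step 4: +5 fires, +6 burnt (F count now 5)
Step 5: +4 fires, +5 burnt (F count now 4)
Step 6: +1 fires, +4 burnt (F count now 1)
Step 7: +0 fires, +1 burnt (F count now 0)
Fire out after step 7
Initially T: 25, now '.': 29
Total burnt (originally-T cells now '.'): 24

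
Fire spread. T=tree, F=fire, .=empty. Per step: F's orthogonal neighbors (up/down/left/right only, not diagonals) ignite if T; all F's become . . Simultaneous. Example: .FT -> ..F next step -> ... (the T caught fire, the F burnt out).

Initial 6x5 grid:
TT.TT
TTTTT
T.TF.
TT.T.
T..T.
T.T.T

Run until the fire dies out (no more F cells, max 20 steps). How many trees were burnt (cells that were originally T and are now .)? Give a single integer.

Step 1: +3 fires, +1 burnt (F count now 3)
Step 2: +4 fires, +3 burnt (F count now 4)
Step 3: +2 fires, +4 burnt (F count now 2)
Step 4: +2 fires, +2 burnt (F count now 2)
Step 5: +2 fires, +2 burnt (F count now 2)
Step 6: +1 fires, +2 burnt (F count now 1)
Step 7: +2 fires, +1 burnt (F count now 2)
Step 8: +1 fires, +2 burnt (F count now 1)
Step 9: +0 fires, +1 burnt (F count now 0)
Fire out after step 9
Initially T: 19, now '.': 28
Total burnt (originally-T cells now '.'): 17

Answer: 17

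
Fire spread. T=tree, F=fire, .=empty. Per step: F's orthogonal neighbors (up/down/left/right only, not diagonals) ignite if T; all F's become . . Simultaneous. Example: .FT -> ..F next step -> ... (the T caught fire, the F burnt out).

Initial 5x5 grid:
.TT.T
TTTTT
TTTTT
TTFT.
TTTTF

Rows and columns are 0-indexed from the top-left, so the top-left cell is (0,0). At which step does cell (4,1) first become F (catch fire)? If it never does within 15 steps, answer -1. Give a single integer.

Step 1: cell (4,1)='T' (+5 fires, +2 burnt)
Step 2: cell (4,1)='F' (+5 fires, +5 burnt)
  -> target ignites at step 2
Step 3: cell (4,1)='.' (+6 fires, +5 burnt)
Step 4: cell (4,1)='.' (+3 fires, +6 burnt)
Step 5: cell (4,1)='.' (+1 fires, +3 burnt)
Step 6: cell (4,1)='.' (+0 fires, +1 burnt)
  fire out at step 6

2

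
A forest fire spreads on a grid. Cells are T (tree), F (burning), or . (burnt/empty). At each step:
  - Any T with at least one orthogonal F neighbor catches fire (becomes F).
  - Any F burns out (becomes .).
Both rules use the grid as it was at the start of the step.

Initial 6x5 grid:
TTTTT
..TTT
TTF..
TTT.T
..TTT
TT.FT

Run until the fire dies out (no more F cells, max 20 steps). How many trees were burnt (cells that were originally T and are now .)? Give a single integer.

Answer: 18

Derivation:
Step 1: +5 fires, +2 burnt (F count now 5)
Step 2: +6 fires, +5 burnt (F count now 6)
Step 3: +5 fires, +6 burnt (F count now 5)
Step 4: +2 fires, +5 burnt (F count now 2)
Step 5: +0 fires, +2 burnt (F count now 0)
Fire out after step 5
Initially T: 20, now '.': 28
Total burnt (originally-T cells now '.'): 18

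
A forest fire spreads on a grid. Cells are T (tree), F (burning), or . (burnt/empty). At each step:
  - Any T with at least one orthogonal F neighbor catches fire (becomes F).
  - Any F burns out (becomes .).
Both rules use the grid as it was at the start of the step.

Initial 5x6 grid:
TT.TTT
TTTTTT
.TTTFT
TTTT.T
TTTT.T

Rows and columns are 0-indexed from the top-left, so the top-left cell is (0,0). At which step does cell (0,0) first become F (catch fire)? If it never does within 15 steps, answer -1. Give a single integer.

Step 1: cell (0,0)='T' (+3 fires, +1 burnt)
Step 2: cell (0,0)='T' (+6 fires, +3 burnt)
Step 3: cell (0,0)='T' (+7 fires, +6 burnt)
Step 4: cell (0,0)='T' (+3 fires, +7 burnt)
Step 5: cell (0,0)='T' (+4 fires, +3 burnt)
Step 6: cell (0,0)='F' (+2 fires, +4 burnt)
  -> target ignites at step 6
Step 7: cell (0,0)='.' (+0 fires, +2 burnt)
  fire out at step 7

6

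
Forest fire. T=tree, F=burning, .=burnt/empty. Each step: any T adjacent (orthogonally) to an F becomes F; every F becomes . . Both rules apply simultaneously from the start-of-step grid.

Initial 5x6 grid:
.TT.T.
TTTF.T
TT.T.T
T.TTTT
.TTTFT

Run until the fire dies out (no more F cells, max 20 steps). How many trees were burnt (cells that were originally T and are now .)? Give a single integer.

Step 1: +5 fires, +2 burnt (F count now 5)
Step 2: +5 fires, +5 burnt (F count now 5)
Step 3: +6 fires, +5 burnt (F count now 6)
Step 4: +2 fires, +6 burnt (F count now 2)
Step 5: +1 fires, +2 burnt (F count now 1)
Step 6: +0 fires, +1 burnt (F count now 0)
Fire out after step 6
Initially T: 20, now '.': 29
Total burnt (originally-T cells now '.'): 19

Answer: 19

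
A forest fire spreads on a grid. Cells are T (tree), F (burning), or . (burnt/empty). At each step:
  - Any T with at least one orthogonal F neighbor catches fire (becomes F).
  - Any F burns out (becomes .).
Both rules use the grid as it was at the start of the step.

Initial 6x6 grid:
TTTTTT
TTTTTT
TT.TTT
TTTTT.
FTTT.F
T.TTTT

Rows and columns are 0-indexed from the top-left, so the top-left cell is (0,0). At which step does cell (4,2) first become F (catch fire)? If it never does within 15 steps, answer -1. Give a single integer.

Step 1: cell (4,2)='T' (+4 fires, +2 burnt)
Step 2: cell (4,2)='F' (+4 fires, +4 burnt)
  -> target ignites at step 2
Step 3: cell (4,2)='.' (+6 fires, +4 burnt)
Step 4: cell (4,2)='.' (+3 fires, +6 burnt)
Step 5: cell (4,2)='.' (+4 fires, +3 burnt)
Step 6: cell (4,2)='.' (+3 fires, +4 burnt)
Step 7: cell (4,2)='.' (+3 fires, +3 burnt)
Step 8: cell (4,2)='.' (+2 fires, +3 burnt)
Step 9: cell (4,2)='.' (+1 fires, +2 burnt)
Step 10: cell (4,2)='.' (+0 fires, +1 burnt)
  fire out at step 10

2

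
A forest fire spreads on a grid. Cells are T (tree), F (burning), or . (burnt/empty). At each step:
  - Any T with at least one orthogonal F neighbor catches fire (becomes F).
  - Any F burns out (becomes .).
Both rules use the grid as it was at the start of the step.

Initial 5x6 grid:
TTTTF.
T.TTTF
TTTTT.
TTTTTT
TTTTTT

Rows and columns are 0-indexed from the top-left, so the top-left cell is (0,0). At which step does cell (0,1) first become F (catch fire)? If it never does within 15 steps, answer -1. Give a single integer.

Step 1: cell (0,1)='T' (+2 fires, +2 burnt)
Step 2: cell (0,1)='T' (+3 fires, +2 burnt)
Step 3: cell (0,1)='F' (+4 fires, +3 burnt)
  -> target ignites at step 3
Step 4: cell (0,1)='.' (+5 fires, +4 burnt)
Step 5: cell (0,1)='.' (+5 fires, +5 burnt)
Step 6: cell (0,1)='.' (+3 fires, +5 burnt)
Step 7: cell (0,1)='.' (+2 fires, +3 burnt)
Step 8: cell (0,1)='.' (+1 fires, +2 burnt)
Step 9: cell (0,1)='.' (+0 fires, +1 burnt)
  fire out at step 9

3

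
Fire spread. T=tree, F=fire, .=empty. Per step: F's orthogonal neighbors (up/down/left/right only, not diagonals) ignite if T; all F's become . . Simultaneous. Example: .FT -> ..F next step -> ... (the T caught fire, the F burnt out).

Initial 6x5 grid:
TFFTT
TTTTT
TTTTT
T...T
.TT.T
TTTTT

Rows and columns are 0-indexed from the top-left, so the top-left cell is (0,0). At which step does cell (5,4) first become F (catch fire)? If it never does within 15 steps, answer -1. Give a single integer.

Step 1: cell (5,4)='T' (+4 fires, +2 burnt)
Step 2: cell (5,4)='T' (+5 fires, +4 burnt)
Step 3: cell (5,4)='T' (+3 fires, +5 burnt)
Step 4: cell (5,4)='T' (+2 fires, +3 burnt)
Step 5: cell (5,4)='T' (+1 fires, +2 burnt)
Step 6: cell (5,4)='T' (+1 fires, +1 burnt)
Step 7: cell (5,4)='F' (+1 fires, +1 burnt)
  -> target ignites at step 7
Step 8: cell (5,4)='.' (+1 fires, +1 burnt)
Step 9: cell (5,4)='.' (+1 fires, +1 burnt)
Step 10: cell (5,4)='.' (+2 fires, +1 burnt)
Step 11: cell (5,4)='.' (+2 fires, +2 burnt)
Step 12: cell (5,4)='.' (+0 fires, +2 burnt)
  fire out at step 12

7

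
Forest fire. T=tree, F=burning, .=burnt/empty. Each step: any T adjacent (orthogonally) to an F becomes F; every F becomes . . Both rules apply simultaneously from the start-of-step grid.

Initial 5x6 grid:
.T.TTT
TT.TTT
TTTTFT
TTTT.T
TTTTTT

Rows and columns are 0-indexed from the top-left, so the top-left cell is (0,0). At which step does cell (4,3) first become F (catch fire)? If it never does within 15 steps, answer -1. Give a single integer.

Step 1: cell (4,3)='T' (+3 fires, +1 burnt)
Step 2: cell (4,3)='T' (+6 fires, +3 burnt)
Step 3: cell (4,3)='F' (+6 fires, +6 burnt)
  -> target ignites at step 3
Step 4: cell (4,3)='.' (+5 fires, +6 burnt)
Step 5: cell (4,3)='.' (+4 fires, +5 burnt)
Step 6: cell (4,3)='.' (+1 fires, +4 burnt)
Step 7: cell (4,3)='.' (+0 fires, +1 burnt)
  fire out at step 7

3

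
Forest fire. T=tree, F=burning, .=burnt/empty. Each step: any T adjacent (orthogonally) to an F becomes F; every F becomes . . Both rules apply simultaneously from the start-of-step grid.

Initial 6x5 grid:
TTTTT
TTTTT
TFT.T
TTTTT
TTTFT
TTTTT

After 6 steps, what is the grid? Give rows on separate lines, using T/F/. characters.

Step 1: 8 trees catch fire, 2 burn out
  TTTTT
  TFTTT
  F.F.T
  TFTFT
  TTF.F
  TTTFT
Step 2: 9 trees catch fire, 8 burn out
  TFTTT
  F.FTT
  ....T
  F.F.F
  TF...
  TTF.F
Step 3: 6 trees catch fire, 9 burn out
  F.FTT
  ...FT
  ....F
  .....
  F....
  TF...
Step 4: 3 trees catch fire, 6 burn out
  ...FT
  ....F
  .....
  .....
  .....
  F....
Step 5: 1 trees catch fire, 3 burn out
  ....F
  .....
  .....
  .....
  .....
  .....
Step 6: 0 trees catch fire, 1 burn out
  .....
  .....
  .....
  .....
  .....
  .....

.....
.....
.....
.....
.....
.....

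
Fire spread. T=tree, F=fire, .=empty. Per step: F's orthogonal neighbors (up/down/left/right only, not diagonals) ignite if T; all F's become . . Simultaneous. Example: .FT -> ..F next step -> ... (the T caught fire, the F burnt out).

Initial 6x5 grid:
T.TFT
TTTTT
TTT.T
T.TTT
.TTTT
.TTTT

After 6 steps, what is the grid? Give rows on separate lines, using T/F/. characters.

Step 1: 3 trees catch fire, 1 burn out
  T.F.F
  TTTFT
  TTT.T
  T.TTT
  .TTTT
  .TTTT
Step 2: 2 trees catch fire, 3 burn out
  T....
  TTF.F
  TTT.T
  T.TTT
  .TTTT
  .TTTT
Step 3: 3 trees catch fire, 2 burn out
  T....
  TF...
  TTF.F
  T.TTT
  .TTTT
  .TTTT
Step 4: 4 trees catch fire, 3 burn out
  T....
  F....
  TF...
  T.FTF
  .TTTT
  .TTTT
Step 5: 5 trees catch fire, 4 burn out
  F....
  .....
  F....
  T..F.
  .TFTF
  .TTTT
Step 6: 5 trees catch fire, 5 burn out
  .....
  .....
  .....
  F....
  .F.F.
  .TFTF

.....
.....
.....
F....
.F.F.
.TFTF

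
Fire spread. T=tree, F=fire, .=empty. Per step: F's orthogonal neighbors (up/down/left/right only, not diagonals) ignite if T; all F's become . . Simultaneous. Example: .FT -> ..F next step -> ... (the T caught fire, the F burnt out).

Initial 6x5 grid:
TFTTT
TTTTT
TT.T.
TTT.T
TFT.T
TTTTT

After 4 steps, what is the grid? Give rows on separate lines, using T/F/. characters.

Step 1: 7 trees catch fire, 2 burn out
  F.FTT
  TFTTT
  TT.T.
  TFT.T
  F.F.T
  TFTTT
Step 2: 8 trees catch fire, 7 burn out
  ...FT
  F.FTT
  TF.T.
  F.F.T
  ....T
  F.FTT
Step 3: 4 trees catch fire, 8 burn out
  ....F
  ...FT
  F..T.
  ....T
  ....T
  ...FT
Step 4: 3 trees catch fire, 4 burn out
  .....
  ....F
  ...F.
  ....T
  ....T
  ....F

.....
....F
...F.
....T
....T
....F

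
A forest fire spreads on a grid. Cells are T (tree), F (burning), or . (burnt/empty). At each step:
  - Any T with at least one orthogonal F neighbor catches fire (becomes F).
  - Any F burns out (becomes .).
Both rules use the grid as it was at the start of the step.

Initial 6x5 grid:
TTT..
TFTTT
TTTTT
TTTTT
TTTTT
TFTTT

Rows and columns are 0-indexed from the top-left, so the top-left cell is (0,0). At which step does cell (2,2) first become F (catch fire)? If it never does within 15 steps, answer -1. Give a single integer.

Step 1: cell (2,2)='T' (+7 fires, +2 burnt)
Step 2: cell (2,2)='F' (+9 fires, +7 burnt)
  -> target ignites at step 2
Step 3: cell (2,2)='.' (+6 fires, +9 burnt)
Step 4: cell (2,2)='.' (+3 fires, +6 burnt)
Step 5: cell (2,2)='.' (+1 fires, +3 burnt)
Step 6: cell (2,2)='.' (+0 fires, +1 burnt)
  fire out at step 6

2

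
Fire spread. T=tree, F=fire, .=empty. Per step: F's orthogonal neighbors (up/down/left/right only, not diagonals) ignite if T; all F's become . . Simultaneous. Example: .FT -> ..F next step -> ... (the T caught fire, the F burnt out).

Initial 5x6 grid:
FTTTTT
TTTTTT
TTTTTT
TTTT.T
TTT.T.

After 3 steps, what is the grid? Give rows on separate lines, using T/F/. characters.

Step 1: 2 trees catch fire, 1 burn out
  .FTTTT
  FTTTTT
  TTTTTT
  TTTT.T
  TTT.T.
Step 2: 3 trees catch fire, 2 burn out
  ..FTTT
  .FTTTT
  FTTTTT
  TTTT.T
  TTT.T.
Step 3: 4 trees catch fire, 3 burn out
  ...FTT
  ..FTTT
  .FTTTT
  FTTT.T
  TTT.T.

...FTT
..FTTT
.FTTTT
FTTT.T
TTT.T.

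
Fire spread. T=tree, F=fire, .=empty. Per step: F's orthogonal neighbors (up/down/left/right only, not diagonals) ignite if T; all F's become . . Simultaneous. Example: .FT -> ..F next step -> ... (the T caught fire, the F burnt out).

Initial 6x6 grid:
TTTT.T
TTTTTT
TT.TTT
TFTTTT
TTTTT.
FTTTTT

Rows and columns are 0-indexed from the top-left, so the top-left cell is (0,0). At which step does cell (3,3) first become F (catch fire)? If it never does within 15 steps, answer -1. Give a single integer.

Step 1: cell (3,3)='T' (+6 fires, +2 burnt)
Step 2: cell (3,3)='F' (+5 fires, +6 burnt)
  -> target ignites at step 2
Step 3: cell (3,3)='.' (+7 fires, +5 burnt)
Step 4: cell (3,3)='.' (+7 fires, +7 burnt)
Step 5: cell (3,3)='.' (+4 fires, +7 burnt)
Step 6: cell (3,3)='.' (+1 fires, +4 burnt)
Step 7: cell (3,3)='.' (+1 fires, +1 burnt)
Step 8: cell (3,3)='.' (+0 fires, +1 burnt)
  fire out at step 8

2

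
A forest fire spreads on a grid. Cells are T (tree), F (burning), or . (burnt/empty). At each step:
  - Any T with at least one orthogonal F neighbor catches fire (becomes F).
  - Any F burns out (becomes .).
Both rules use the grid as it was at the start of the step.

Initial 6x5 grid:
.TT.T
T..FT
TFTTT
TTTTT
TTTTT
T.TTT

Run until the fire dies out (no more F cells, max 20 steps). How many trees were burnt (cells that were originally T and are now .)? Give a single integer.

Answer: 21

Derivation:
Step 1: +5 fires, +2 burnt (F count now 5)
Step 2: +7 fires, +5 burnt (F count now 7)
Step 3: +4 fires, +7 burnt (F count now 4)
Step 4: +4 fires, +4 burnt (F count now 4)
Step 5: +1 fires, +4 burnt (F count now 1)
Step 6: +0 fires, +1 burnt (F count now 0)
Fire out after step 6
Initially T: 23, now '.': 28
Total burnt (originally-T cells now '.'): 21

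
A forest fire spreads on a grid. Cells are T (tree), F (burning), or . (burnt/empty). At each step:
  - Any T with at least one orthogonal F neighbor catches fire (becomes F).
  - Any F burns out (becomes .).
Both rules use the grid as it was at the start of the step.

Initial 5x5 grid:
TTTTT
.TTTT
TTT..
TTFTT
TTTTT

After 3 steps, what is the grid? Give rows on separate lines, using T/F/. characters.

Step 1: 4 trees catch fire, 1 burn out
  TTTTT
  .TTTT
  TTF..
  TF.FT
  TTFTT
Step 2: 6 trees catch fire, 4 burn out
  TTTTT
  .TFTT
  TF...
  F...F
  TF.FT
Step 3: 6 trees catch fire, 6 burn out
  TTFTT
  .F.FT
  F....
  .....
  F...F

TTFTT
.F.FT
F....
.....
F...F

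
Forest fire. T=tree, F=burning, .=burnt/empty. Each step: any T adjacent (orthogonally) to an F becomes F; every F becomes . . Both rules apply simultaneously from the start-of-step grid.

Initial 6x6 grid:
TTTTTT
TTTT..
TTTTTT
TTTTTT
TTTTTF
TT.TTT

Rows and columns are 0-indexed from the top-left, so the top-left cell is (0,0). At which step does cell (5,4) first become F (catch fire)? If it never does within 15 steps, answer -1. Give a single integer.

Step 1: cell (5,4)='T' (+3 fires, +1 burnt)
Step 2: cell (5,4)='F' (+4 fires, +3 burnt)
  -> target ignites at step 2
Step 3: cell (5,4)='.' (+4 fires, +4 burnt)
Step 4: cell (5,4)='.' (+3 fires, +4 burnt)
Step 5: cell (5,4)='.' (+5 fires, +3 burnt)
Step 6: cell (5,4)='.' (+5 fires, +5 burnt)
Step 7: cell (5,4)='.' (+4 fires, +5 burnt)
Step 8: cell (5,4)='.' (+3 fires, +4 burnt)
Step 9: cell (5,4)='.' (+1 fires, +3 burnt)
Step 10: cell (5,4)='.' (+0 fires, +1 burnt)
  fire out at step 10

2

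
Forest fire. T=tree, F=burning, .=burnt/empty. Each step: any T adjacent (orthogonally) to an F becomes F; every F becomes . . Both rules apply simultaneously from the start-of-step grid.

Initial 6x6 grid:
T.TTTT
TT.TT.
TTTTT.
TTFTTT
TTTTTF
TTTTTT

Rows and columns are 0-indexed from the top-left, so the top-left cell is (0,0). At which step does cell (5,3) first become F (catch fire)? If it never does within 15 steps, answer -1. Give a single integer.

Step 1: cell (5,3)='T' (+7 fires, +2 burnt)
Step 2: cell (5,3)='T' (+8 fires, +7 burnt)
Step 3: cell (5,3)='F' (+7 fires, +8 burnt)
  -> target ignites at step 3
Step 4: cell (5,3)='.' (+4 fires, +7 burnt)
Step 5: cell (5,3)='.' (+3 fires, +4 burnt)
Step 6: cell (5,3)='.' (+1 fires, +3 burnt)
Step 7: cell (5,3)='.' (+0 fires, +1 burnt)
  fire out at step 7

3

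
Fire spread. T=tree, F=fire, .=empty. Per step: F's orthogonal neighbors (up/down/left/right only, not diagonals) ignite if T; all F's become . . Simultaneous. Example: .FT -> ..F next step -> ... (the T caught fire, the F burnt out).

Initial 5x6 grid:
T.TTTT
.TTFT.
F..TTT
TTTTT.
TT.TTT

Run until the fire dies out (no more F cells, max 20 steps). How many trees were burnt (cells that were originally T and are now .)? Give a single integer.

Step 1: +5 fires, +2 burnt (F count now 5)
Step 2: +7 fires, +5 burnt (F count now 7)
Step 3: +6 fires, +7 burnt (F count now 6)
Step 4: +1 fires, +6 burnt (F count now 1)
Step 5: +1 fires, +1 burnt (F count now 1)
Step 6: +0 fires, +1 burnt (F count now 0)
Fire out after step 6
Initially T: 21, now '.': 29
Total burnt (originally-T cells now '.'): 20

Answer: 20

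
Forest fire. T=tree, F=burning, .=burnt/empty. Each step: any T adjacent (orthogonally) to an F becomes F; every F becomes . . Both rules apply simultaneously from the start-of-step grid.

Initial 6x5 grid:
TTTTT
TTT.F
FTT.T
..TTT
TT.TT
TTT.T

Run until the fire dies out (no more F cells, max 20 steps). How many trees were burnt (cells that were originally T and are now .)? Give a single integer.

Step 1: +4 fires, +2 burnt (F count now 4)
Step 2: +5 fires, +4 burnt (F count now 5)
Step 3: +6 fires, +5 burnt (F count now 6)
Step 4: +2 fires, +6 burnt (F count now 2)
Step 5: +0 fires, +2 burnt (F count now 0)
Fire out after step 5
Initially T: 22, now '.': 25
Total burnt (originally-T cells now '.'): 17

Answer: 17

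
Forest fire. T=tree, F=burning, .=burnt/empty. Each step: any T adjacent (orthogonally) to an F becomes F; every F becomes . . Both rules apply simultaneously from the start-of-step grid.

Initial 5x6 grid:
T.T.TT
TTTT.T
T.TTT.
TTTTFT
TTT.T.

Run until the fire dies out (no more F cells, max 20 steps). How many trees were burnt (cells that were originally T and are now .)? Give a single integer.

Answer: 19

Derivation:
Step 1: +4 fires, +1 burnt (F count now 4)
Step 2: +2 fires, +4 burnt (F count now 2)
Step 3: +4 fires, +2 burnt (F count now 4)
Step 4: +3 fires, +4 burnt (F count now 3)
Step 5: +4 fires, +3 burnt (F count now 4)
Step 6: +1 fires, +4 burnt (F count now 1)
Step 7: +1 fires, +1 burnt (F count now 1)
Step 8: +0 fires, +1 burnt (F count now 0)
Fire out after step 8
Initially T: 22, now '.': 27
Total burnt (originally-T cells now '.'): 19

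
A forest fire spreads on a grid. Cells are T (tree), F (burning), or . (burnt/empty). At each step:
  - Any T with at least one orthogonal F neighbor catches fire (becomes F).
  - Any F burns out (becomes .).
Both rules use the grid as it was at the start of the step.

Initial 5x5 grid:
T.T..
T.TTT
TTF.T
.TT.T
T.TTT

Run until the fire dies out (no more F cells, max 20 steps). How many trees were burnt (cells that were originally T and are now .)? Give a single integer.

Step 1: +3 fires, +1 burnt (F count now 3)
Step 2: +5 fires, +3 burnt (F count now 5)
Step 3: +3 fires, +5 burnt (F count now 3)
Step 4: +3 fires, +3 burnt (F count now 3)
Step 5: +1 fires, +3 burnt (F count now 1)
Step 6: +0 fires, +1 burnt (F count now 0)
Fire out after step 6
Initially T: 16, now '.': 24
Total burnt (originally-T cells now '.'): 15

Answer: 15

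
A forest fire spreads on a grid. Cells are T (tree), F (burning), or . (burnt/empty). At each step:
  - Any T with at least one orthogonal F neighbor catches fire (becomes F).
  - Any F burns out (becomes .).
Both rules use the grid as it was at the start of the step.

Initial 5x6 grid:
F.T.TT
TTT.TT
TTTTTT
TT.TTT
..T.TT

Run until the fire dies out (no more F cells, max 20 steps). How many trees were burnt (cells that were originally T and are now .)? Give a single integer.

Answer: 21

Derivation:
Step 1: +1 fires, +1 burnt (F count now 1)
Step 2: +2 fires, +1 burnt (F count now 2)
Step 3: +3 fires, +2 burnt (F count now 3)
Step 4: +3 fires, +3 burnt (F count now 3)
Step 5: +1 fires, +3 burnt (F count now 1)
Step 6: +2 fires, +1 burnt (F count now 2)
Step 7: +3 fires, +2 burnt (F count now 3)
Step 8: +4 fires, +3 burnt (F count now 4)
Step 9: +2 fires, +4 burnt (F count now 2)
Step 10: +0 fires, +2 burnt (F count now 0)
Fire out after step 10
Initially T: 22, now '.': 29
Total burnt (originally-T cells now '.'): 21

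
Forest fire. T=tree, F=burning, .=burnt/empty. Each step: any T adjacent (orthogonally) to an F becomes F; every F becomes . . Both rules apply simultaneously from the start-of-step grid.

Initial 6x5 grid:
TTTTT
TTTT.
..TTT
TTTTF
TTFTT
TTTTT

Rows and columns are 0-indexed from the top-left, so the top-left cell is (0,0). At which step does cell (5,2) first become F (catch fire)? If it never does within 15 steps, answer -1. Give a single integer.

Step 1: cell (5,2)='F' (+7 fires, +2 burnt)
  -> target ignites at step 1
Step 2: cell (5,2)='.' (+7 fires, +7 burnt)
Step 3: cell (5,2)='.' (+4 fires, +7 burnt)
Step 4: cell (5,2)='.' (+3 fires, +4 burnt)
Step 5: cell (5,2)='.' (+3 fires, +3 burnt)
Step 6: cell (5,2)='.' (+1 fires, +3 burnt)
Step 7: cell (5,2)='.' (+0 fires, +1 burnt)
  fire out at step 7

1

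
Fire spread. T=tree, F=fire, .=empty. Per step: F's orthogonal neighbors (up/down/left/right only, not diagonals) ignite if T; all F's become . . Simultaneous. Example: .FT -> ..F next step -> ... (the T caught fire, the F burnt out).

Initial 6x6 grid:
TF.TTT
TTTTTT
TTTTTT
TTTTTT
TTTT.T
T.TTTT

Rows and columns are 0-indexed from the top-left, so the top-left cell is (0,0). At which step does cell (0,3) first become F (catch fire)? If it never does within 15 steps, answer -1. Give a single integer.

Step 1: cell (0,3)='T' (+2 fires, +1 burnt)
Step 2: cell (0,3)='T' (+3 fires, +2 burnt)
Step 3: cell (0,3)='T' (+4 fires, +3 burnt)
Step 4: cell (0,3)='F' (+6 fires, +4 burnt)
  -> target ignites at step 4
Step 5: cell (0,3)='.' (+6 fires, +6 burnt)
Step 6: cell (0,3)='.' (+6 fires, +6 burnt)
Step 7: cell (0,3)='.' (+2 fires, +6 burnt)
Step 8: cell (0,3)='.' (+2 fires, +2 burnt)
Step 9: cell (0,3)='.' (+1 fires, +2 burnt)
Step 10: cell (0,3)='.' (+0 fires, +1 burnt)
  fire out at step 10

4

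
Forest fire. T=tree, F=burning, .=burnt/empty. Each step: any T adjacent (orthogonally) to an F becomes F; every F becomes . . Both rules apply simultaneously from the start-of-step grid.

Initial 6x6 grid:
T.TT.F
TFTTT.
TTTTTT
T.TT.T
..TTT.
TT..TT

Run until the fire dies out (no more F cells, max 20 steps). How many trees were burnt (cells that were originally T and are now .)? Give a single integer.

Step 1: +3 fires, +2 burnt (F count now 3)
Step 2: +5 fires, +3 burnt (F count now 5)
Step 3: +5 fires, +5 burnt (F count now 5)
Step 4: +3 fires, +5 burnt (F count now 3)
Step 5: +2 fires, +3 burnt (F count now 2)
Step 6: +2 fires, +2 burnt (F count now 2)
Step 7: +1 fires, +2 burnt (F count now 1)
Step 8: +1 fires, +1 burnt (F count now 1)
Step 9: +0 fires, +1 burnt (F count now 0)
Fire out after step 9
Initially T: 24, now '.': 34
Total burnt (originally-T cells now '.'): 22

Answer: 22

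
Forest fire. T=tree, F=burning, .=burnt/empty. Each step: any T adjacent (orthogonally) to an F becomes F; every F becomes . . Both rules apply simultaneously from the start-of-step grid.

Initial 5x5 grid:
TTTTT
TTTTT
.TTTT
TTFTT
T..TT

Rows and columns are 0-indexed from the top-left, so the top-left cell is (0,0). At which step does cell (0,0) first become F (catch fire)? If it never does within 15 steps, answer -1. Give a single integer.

Step 1: cell (0,0)='T' (+3 fires, +1 burnt)
Step 2: cell (0,0)='T' (+6 fires, +3 burnt)
Step 3: cell (0,0)='T' (+6 fires, +6 burnt)
Step 4: cell (0,0)='T' (+4 fires, +6 burnt)
Step 5: cell (0,0)='F' (+2 fires, +4 burnt)
  -> target ignites at step 5
Step 6: cell (0,0)='.' (+0 fires, +2 burnt)
  fire out at step 6

5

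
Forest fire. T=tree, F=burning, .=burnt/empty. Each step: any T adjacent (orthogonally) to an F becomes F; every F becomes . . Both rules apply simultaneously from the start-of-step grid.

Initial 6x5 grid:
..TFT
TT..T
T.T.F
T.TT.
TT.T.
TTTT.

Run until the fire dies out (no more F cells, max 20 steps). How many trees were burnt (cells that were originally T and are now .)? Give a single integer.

Answer: 3

Derivation:
Step 1: +3 fires, +2 burnt (F count now 3)
Step 2: +0 fires, +3 burnt (F count now 0)
Fire out after step 2
Initially T: 17, now '.': 16
Total burnt (originally-T cells now '.'): 3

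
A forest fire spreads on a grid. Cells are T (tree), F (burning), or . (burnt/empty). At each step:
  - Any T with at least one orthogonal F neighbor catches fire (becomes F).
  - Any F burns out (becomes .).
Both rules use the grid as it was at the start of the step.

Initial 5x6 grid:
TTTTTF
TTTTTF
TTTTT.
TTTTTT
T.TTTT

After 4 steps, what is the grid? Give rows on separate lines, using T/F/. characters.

Step 1: 2 trees catch fire, 2 burn out
  TTTTF.
  TTTTF.
  TTTTT.
  TTTTTT
  T.TTTT
Step 2: 3 trees catch fire, 2 burn out
  TTTF..
  TTTF..
  TTTTF.
  TTTTTT
  T.TTTT
Step 3: 4 trees catch fire, 3 burn out
  TTF...
  TTF...
  TTTF..
  TTTTFT
  T.TTTT
Step 4: 6 trees catch fire, 4 burn out
  TF....
  TF....
  TTF...
  TTTF.F
  T.TTFT

TF....
TF....
TTF...
TTTF.F
T.TTFT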